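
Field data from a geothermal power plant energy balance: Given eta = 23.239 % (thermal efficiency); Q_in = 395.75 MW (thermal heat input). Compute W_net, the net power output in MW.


W_net = eta / 100 * Q_in
W_net = 23.239 / 100 * 395.75
W_net = 91.968 MW


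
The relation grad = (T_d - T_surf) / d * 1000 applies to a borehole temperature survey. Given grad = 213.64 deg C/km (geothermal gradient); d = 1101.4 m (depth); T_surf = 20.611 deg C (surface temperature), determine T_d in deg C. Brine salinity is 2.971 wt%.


T_d = T_surf + grad * d / 1000
T_d = 20.611 + 213.64 * 1101.4 / 1000
T_d = 255.91 deg C


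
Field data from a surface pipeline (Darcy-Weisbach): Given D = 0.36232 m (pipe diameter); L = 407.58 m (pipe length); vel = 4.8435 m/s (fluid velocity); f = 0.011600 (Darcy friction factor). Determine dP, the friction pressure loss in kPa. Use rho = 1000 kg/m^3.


dP = f * (L/D) * (rho*vel^2/2) / 1000
dP = 0.011600 * (407.58/0.36232) * (1000*4.8435^2/2) / 1000
dP = 153.06 kPa


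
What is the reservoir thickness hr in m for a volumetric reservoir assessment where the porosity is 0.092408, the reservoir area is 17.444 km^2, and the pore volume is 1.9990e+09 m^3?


hr = Vp / (A * 1e6 * phi)
hr = 1.9990e+09 / (17.444 * 1e6 * 0.092408)
hr = 1240.1 m


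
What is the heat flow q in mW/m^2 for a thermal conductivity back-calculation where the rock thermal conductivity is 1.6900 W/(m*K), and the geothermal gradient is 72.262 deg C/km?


q = k * grad / 1000
q = 1.6900 * 72.262 / 1000
q = 0.1221228 W/m^2
Convert: 0.1221228 W/m^2 * 1000.0 = 122.12 mW/m^2
q = 122.12 mW/m^2


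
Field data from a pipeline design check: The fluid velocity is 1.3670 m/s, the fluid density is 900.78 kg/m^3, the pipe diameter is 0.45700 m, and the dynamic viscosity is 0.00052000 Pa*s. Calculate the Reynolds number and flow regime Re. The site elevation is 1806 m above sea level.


Step 1: Re = rho*vel*D/mu = 900.78*1.367*0.457/0.00052 = 1.0822e+06
Step 2: Re = 1.0822e+06 > 4000, so flow is turbulent.
Re = 1.0822e+06 (turbulent)


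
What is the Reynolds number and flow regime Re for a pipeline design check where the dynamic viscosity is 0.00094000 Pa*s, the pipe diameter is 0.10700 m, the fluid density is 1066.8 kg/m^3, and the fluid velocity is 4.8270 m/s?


Step 1: Re = rho*vel*D/mu = 1066.8*4.827*0.107/0.00094 = 5.8616e+05
Step 2: Re = 5.8616e+05 > 4000, so flow is turbulent.
Re = 5.8616e+05 (turbulent)


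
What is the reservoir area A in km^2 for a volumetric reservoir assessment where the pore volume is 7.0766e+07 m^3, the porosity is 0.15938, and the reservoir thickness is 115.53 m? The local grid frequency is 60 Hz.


A = Vp / (1e6 * hr * phi)
A = 7.0766e+07 / (1e6 * 115.53 * 0.15938)
A = 3.8432 km^2


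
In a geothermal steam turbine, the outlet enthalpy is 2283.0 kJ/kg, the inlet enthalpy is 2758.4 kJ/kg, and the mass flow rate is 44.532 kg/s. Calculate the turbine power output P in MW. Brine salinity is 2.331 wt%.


P = mdot * (h_in - h_out) / 1000
P = 44.532 * (2758.4 - 2283.0) / 1000
P = 21.171 MW


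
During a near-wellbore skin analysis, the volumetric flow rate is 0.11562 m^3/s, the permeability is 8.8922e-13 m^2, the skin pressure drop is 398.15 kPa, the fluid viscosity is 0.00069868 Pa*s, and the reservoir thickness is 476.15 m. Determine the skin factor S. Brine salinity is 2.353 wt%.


S = dP_s * 1000 * 2*pi*k*hr / (q*mu)
S = 398.15 * 1000 * 2*pi*8.8922e-13*476.15 / (0.11562*0.00069868)
S = 13.112


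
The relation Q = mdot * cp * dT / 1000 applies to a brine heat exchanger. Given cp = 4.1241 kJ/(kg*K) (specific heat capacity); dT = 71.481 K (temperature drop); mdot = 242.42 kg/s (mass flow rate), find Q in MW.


Q = mdot * cp * dT / 1000
Q = 242.42 * 4.1241 * 71.481 / 1000
Q = 71.464 MW


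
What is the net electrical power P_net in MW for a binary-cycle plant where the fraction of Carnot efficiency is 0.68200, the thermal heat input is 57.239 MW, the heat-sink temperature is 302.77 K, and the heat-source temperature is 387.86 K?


Step 1: eta = (1 - Tc/Th)*f = (1 - 302.77/387.86)*0.682 = 0.1496194
Step 2: P_net = eta * Q_in = 0.1496194 * 57.239 = 8.5641 MW
P_net = 8.5641 MW


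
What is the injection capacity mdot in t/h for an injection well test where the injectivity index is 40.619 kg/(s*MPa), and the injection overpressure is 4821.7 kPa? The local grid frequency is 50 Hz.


mdot = II * dP / 1000
mdot = 40.619 * 4821.7 / 1000
mdot = 195.8526 kg/s
Convert: 195.8526 kg/s * 3.6 = 705.07 t/h
mdot = 705.07 t/h


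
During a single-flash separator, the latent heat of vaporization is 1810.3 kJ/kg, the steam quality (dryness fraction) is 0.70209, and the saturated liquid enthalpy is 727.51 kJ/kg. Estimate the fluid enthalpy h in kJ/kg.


h = hf + x * hfg
h = 727.51 + 0.70209 * 1810.3
h = 1998.5 kJ/kg


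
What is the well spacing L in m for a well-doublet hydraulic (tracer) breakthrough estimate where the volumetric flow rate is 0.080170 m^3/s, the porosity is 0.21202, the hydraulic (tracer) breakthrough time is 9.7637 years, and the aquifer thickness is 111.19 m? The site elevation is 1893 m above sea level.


L = sqrt(t_bt*365.25*86400*3*Qv / (pi*hr*phi))
L = sqrt(9.7637*365.25*86400*3*0.080170 / (pi*111.19*0.21202))
L = 1000.3 m


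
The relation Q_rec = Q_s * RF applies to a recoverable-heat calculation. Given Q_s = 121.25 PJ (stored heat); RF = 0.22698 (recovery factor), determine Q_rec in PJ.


Q_rec = Q_s * RF
Q_rec = 121.25 * 0.22698
Q_rec = 27.521 PJ


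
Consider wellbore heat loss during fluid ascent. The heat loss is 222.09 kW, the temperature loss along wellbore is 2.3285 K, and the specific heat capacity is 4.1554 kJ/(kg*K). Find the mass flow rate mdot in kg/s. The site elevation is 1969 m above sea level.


mdot = Q_loss / (cp * dT)
mdot = 222.09 / (4.1554 * 2.3285)
mdot = 22.953 kg/s


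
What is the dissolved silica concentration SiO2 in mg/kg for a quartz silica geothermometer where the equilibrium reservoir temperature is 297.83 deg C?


SiO2 = 10^(5.19 - 1309/(T_eq + 273.15))
SiO2 = 10^(5.19 - 1309/(297.83 + 273.15))
SiO2 = 789.68 mg/kg


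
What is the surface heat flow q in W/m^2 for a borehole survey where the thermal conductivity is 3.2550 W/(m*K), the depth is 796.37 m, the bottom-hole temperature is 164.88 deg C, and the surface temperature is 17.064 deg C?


Step 1: grad = (T_d - T_surf)/d * 1000 = (164.88 - 17.064)/796.37 * 1000 = 185.6122 deg C/km
Step 2: q = k * grad / 1000 = 3.255 * 185.6122 / 1000 = 0.60417 W/m^2
q = 0.60417 W/m^2


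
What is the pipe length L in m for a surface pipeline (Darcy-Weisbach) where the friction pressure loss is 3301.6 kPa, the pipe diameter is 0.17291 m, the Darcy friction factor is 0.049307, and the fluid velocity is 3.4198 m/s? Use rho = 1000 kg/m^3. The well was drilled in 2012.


L = dP*1000*D / (f*rho*vel^2/2)
L = 3301.6*1000*0.17291 / (0.049307*1000*3.4198^2/2)
L = 1980.0 m


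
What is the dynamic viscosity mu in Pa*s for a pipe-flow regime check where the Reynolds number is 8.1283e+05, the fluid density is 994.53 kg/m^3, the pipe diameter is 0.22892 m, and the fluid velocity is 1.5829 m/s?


mu = rho * vel * D / Re
mu = 994.53 * 1.5829 * 0.22892 / 8.1283e+05
mu = 0.00044336 Pa*s


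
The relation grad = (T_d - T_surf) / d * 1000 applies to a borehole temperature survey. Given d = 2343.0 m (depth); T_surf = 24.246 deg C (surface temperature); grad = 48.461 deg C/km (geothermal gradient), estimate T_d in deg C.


T_d = T_surf + grad * d / 1000
T_d = 24.246 + 48.461 * 2343.0 / 1000
T_d = 137.79 deg C


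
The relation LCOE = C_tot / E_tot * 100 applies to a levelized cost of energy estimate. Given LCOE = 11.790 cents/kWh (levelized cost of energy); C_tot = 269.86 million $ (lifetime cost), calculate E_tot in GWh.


E_tot = C_tot / LCOE * 100
E_tot = 269.86 / 11.790 * 100
E_tot = 2288.9 GWh


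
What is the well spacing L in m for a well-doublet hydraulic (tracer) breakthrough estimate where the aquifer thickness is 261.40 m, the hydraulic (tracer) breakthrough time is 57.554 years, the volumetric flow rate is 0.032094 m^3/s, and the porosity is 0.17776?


L = sqrt(t_bt*365.25*86400*3*Qv / (pi*hr*phi))
L = sqrt(57.554*365.25*86400*3*0.032094 / (pi*261.40*0.17776))
L = 1094.5 m


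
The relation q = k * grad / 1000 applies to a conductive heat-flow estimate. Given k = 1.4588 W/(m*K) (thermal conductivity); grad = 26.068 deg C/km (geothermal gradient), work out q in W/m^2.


q = k * grad / 1000
q = 1.4588 * 26.068 / 1000
q = 0.038028 W/m^2


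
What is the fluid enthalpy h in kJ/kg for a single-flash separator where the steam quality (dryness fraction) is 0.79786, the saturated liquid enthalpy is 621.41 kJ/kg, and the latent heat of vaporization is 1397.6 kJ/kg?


h = hf + x * hfg
h = 621.41 + 0.79786 * 1397.6
h = 1736.5 kJ/kg


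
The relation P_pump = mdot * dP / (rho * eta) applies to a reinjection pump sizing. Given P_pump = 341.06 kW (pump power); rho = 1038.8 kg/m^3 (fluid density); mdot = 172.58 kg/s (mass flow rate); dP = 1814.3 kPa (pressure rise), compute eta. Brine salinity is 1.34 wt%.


eta = mdot * dP / (rho * P_pump)
eta = 172.58 * 1814.3 / (1038.8 * 341.06)
eta = 0.88377


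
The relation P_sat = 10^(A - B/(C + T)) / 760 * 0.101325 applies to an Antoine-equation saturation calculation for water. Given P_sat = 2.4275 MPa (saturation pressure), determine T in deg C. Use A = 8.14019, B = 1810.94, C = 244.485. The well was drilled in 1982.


T = B / (A - log10(P_sat * 760 / 0.101325)) - C
T = 1810.94 / (8.14019 - log10(2.4275 * 760 / 0.101325)) - 244.485
T = 222.26 deg C


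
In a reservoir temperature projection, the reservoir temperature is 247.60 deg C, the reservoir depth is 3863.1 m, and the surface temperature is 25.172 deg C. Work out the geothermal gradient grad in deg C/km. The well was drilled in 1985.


grad = (T_res - T_surf) / d * 1000
grad = (247.60 - 25.172) / 3863.1 * 1000
grad = 57.578 deg C/km


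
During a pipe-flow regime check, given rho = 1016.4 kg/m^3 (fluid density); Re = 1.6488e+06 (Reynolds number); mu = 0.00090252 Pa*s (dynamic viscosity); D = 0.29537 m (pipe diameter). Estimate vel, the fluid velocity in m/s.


vel = Re * mu / (rho * D)
vel = 1.6488e+06 * 0.00090252 / (1016.4 * 0.29537)
vel = 4.9567 m/s


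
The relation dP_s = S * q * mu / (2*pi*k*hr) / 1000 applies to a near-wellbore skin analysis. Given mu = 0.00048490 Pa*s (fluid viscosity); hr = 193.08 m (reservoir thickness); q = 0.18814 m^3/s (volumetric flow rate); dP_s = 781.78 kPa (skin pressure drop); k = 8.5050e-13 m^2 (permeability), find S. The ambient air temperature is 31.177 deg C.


S = dP_s * 1000 * 2*pi*k*hr / (q*mu)
S = 781.78 * 1000 * 2*pi*8.5050e-13*193.08 / (0.18814*0.00048490)
S = 8.8418


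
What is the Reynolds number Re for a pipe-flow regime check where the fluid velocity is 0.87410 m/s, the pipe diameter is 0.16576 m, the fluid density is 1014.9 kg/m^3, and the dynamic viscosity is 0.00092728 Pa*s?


Re = rho * vel * D / mu
Re = 1014.9 * 0.87410 * 0.16576 / 0.00092728
Re = 1.5858e+05


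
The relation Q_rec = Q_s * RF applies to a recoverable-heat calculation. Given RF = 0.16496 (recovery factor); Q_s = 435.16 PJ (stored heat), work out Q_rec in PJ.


Q_rec = Q_s * RF
Q_rec = 435.16 * 0.16496
Q_rec = 71.784 PJ


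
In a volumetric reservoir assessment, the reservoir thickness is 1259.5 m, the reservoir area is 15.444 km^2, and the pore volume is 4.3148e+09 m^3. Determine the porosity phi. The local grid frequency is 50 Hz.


phi = Vp / (A * 1e6 * hr)
phi = 4.3148e+09 / (15.444 * 1e6 * 1259.5)
phi = 0.22182


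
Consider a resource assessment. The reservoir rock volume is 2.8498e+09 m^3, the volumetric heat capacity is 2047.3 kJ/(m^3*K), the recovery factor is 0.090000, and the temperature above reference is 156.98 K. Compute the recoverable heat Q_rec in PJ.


Step 1: Q_s = Vr*rhoc*dT/1e12 = 2.8498e+09*2047.3*156.98/1e12 = 915.8834 PJ
Step 2: Q_rec = Q_s * RF = 915.8834 * 0.09 = 82.430 PJ
Q_rec = 82.430 PJ


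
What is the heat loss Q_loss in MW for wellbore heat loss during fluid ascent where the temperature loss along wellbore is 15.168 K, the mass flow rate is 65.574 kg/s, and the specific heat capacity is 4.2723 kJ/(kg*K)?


Q_loss = mdot * cp * dT
Q_loss = 65.574 * 4.2723 * 15.168
Q_loss = 4249.343 kW
Convert: 4249.343 kW * 0.001 = 4.2493 MW
Q_loss = 4.2493 MW


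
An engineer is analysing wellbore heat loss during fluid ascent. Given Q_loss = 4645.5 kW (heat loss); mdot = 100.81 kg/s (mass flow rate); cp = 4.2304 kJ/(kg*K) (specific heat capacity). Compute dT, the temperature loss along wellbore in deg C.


dT = Q_loss / (mdot * cp)
dT = 4645.5 / (100.81 * 4.2304)
dT = 10.89300 K
Convert (temperature difference, 1 K = 1 deg C): 10.89300 K = 10.89300 deg C
dT = 10.893 deg C


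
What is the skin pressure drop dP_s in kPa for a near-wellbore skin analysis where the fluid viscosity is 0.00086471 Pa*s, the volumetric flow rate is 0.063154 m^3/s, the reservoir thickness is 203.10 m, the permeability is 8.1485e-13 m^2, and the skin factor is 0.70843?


dP_s = S * q * mu / (2*pi*k*hr) / 1000
dP_s = 0.70843 * 0.063154 * 0.00086471 / (2*pi*8.1485e-13*203.10) / 1000
dP_s = 37.205 kPa


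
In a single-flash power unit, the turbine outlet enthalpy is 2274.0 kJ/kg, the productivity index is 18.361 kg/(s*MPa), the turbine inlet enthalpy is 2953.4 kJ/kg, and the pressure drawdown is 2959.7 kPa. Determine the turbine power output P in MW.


Step 1: mdot = PI * dP / 1000 = 18.361 * 2959.7 / 1000 = 54.34305 kg/s
Step 2: P = mdot*(h_in - h_out)/1000 = 54.34305*(2953.4 - 2274.0)/1000 = 36.921 MW
P = 36.921 MW


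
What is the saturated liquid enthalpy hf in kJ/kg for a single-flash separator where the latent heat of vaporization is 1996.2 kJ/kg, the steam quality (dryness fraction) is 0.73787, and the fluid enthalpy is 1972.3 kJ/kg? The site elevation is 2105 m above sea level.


hf = h - x * hfg
hf = 1972.3 - 0.73787 * 1996.2
hf = 499.36 kJ/kg


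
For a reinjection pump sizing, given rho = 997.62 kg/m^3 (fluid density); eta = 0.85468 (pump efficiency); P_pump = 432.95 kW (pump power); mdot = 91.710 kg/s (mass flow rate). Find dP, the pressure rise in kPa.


dP = P_pump * rho * eta / mdot
dP = 432.95 * 997.62 * 0.85468 / 91.710
dP = 4025.2 kPa


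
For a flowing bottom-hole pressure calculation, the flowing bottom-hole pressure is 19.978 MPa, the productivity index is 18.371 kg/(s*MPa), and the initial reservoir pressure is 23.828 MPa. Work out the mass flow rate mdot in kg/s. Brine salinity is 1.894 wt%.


mdot = (P_i - P_wf) * PI
mdot = (23.828 - 19.978) * 18.371
mdot = 70.728 kg/s


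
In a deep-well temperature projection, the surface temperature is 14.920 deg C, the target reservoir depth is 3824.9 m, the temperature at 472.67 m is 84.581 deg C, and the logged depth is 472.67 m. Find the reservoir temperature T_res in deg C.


Step 1: grad = (T_d1 - T_surf)/d1 * 1000 = (84.581 - 14.92)/472.67 * 1000 = 147.3777 deg C/km
Step 2: T_res = T_surf + grad*d2/1000 = 14.92 + 147.3777*3824.9/1000 = 578.62 deg C
T_res = 578.62 deg C


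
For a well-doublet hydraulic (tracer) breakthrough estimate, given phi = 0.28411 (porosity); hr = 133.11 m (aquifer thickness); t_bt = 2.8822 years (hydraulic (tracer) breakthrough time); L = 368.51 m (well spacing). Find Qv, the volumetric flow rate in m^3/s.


Qv = pi*hr*phi*L^2 / (3*t_bt*365.25*86400)
Qv = pi*133.11*0.28411*368.51^2 / (3*2.8822*365.25*86400)
Qv = 0.059128 m^3/s


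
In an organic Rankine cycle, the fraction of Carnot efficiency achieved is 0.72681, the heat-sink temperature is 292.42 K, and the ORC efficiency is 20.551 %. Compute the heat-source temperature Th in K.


Th = Tc / (1 - (eta_orc/100)/f)
Th = 292.42 / (1 - (20.551/100)/0.72681)
Th = 407.70 K


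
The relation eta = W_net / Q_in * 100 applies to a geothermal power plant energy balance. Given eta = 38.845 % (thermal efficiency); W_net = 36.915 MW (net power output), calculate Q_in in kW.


Q_in = W_net / (eta / 100)
Q_in = 36.915 / (38.845 / 100)
Q_in = 95.03154 MW
Convert: 95.03154 MW * 1000.0 = 95032 kW
Q_in = 95032 kW


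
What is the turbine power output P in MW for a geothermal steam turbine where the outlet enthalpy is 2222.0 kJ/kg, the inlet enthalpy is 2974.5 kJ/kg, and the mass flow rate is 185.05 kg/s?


P = mdot * (h_in - h_out) / 1000
P = 185.05 * (2974.5 - 2222.0) / 1000
P = 139.25 MW


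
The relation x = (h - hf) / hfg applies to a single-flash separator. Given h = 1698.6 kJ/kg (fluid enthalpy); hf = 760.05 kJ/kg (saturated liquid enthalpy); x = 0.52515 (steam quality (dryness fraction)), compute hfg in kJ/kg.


hfg = (h - hf) / x
hfg = (1698.6 - 760.05) / 0.52515
hfg = 1787.2 kJ/kg


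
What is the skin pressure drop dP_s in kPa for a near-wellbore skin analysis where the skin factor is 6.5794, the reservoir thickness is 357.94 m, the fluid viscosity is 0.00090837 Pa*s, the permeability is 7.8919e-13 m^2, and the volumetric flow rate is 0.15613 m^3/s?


dP_s = S * q * mu / (2*pi*k*hr) / 1000
dP_s = 6.5794 * 0.15613 * 0.00090837 / (2*pi*7.8919e-13*357.94) / 1000
dP_s = 525.73 kPa


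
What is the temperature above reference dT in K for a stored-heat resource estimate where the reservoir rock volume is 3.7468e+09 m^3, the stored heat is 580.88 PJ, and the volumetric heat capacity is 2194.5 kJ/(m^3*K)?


dT = Q_s * 1e12 / (Vr * rhoc)
dT = 580.88 * 1e12 / (3.7468e+09 * 2194.5)
dT = 70.646 K


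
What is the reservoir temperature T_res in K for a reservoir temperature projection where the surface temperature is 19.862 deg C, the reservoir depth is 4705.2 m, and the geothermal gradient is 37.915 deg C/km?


T_res = T_surf + grad * d / 1000
T_res = 19.862 + 37.915 * 4705.2 / 1000
T_res = 198.2597 deg C
Convert to K: 198.2597 + 273.15 = 471.41 K
T_res = 471.41 K


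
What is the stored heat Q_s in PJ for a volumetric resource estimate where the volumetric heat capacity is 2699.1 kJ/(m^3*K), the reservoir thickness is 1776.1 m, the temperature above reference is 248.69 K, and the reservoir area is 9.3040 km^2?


Step 1: Vr = A*1e6*hr = 9.304*1e6*1776.1 = 1.652483e+10 m^3
Step 2: Q_s = Vr*rhoc*dT/1e12 = 1.652483e+10*2699.1*248.69/1e12 = 11092 PJ
Q_s = 11092 PJ


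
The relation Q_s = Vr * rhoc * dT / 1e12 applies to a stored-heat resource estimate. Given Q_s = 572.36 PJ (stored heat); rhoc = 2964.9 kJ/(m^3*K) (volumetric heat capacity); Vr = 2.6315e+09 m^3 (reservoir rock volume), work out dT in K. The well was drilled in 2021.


dT = Q_s * 1e12 / (Vr * rhoc)
dT = 572.36 * 1e12 / (2.6315e+09 * 2964.9)
dT = 73.359 K


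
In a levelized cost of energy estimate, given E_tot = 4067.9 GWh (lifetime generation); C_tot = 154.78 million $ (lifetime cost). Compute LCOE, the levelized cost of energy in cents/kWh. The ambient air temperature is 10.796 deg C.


LCOE = C_tot / E_tot * 100
LCOE = 154.78 / 4067.9 * 100
LCOE = 3.8049 cents/kWh


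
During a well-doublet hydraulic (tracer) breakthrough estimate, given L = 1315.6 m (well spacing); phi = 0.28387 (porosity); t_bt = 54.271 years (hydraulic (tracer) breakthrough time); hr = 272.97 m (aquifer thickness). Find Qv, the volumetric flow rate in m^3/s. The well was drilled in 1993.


Qv = pi*hr*phi*L^2 / (3*t_bt*365.25*86400)
Qv = pi*272.97*0.28387*1315.6^2 / (3*54.271*365.25*86400)
Qv = 0.082005 m^3/s


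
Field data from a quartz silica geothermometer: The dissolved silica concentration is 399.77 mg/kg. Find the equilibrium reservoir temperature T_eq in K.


T_eq = 1309 / (5.19 - log10(SiO2)) - 273.15
T_eq = 1309 / (5.19 - log10(399.77)) - 273.15
T_eq = 232.6089 deg C
Convert to K: 232.6089 + 273.15 = 505.76 K
T_eq = 505.76 K


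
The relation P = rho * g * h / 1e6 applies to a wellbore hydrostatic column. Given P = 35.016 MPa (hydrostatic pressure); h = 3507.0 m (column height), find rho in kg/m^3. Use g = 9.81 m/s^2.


rho = P * 1e6 / (g * h)
rho = 35.016 * 1e6 / (9.81 * 3507.0)
rho = 1017.8 kg/m^3


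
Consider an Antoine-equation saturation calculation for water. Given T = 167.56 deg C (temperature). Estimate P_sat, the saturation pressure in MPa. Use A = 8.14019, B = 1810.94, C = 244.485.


P_sat = 10^(A - B/(C + T)) / 760 * 0.101325
P_sat = 10^(8.14019 - 1810.94/(244.485 + 167.56)) / 760 * 0.101325
P_sat = 0.74146 MPa


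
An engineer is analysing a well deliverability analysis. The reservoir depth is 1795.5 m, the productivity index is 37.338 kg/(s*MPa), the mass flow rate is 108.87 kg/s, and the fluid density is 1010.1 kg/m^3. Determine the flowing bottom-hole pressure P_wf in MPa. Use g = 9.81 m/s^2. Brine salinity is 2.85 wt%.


Step 1: P_i = rho*g*h/1e6 = 1010.1*9.81*1795.5/1e6 = 17.79175 MPa
Step 2: P_wf = P_i - mdot/PI = 17.79175 - 108.87/37.338 = 14.876 MPa
P_wf = 14.876 MPa


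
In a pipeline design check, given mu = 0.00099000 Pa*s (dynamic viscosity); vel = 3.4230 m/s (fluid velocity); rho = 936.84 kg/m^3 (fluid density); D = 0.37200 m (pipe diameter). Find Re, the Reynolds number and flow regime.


Step 1: Re = rho*vel*D/mu = 936.84*3.423*0.372/0.00099 = 1.2050e+06
Step 2: Re = 1.2050e+06 > 4000, so flow is turbulent.
Re = 1.2050e+06 (turbulent)


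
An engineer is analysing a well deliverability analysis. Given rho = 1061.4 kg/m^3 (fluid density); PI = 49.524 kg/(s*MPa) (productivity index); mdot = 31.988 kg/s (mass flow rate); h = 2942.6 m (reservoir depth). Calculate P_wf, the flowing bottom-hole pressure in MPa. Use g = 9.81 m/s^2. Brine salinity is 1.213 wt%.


Step 1: P_i = rho*g*h/1e6 = 1061.4*9.81*2942.6/1e6 = 30.63933 MPa
Step 2: P_wf = P_i - mdot/PI = 30.63933 - 31.988/49.524 = 29.993 MPa
P_wf = 29.993 MPa


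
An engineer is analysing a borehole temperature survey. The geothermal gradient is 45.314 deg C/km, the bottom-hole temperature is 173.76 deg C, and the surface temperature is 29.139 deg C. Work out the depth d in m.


d = (T_d - T_surf) / grad * 1000
d = (173.76 - 29.139) / 45.314 * 1000
d = 3191.5 m


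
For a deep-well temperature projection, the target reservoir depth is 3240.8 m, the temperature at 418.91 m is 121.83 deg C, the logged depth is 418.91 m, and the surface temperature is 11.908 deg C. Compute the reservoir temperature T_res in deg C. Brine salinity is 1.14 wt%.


Step 1: grad = (T_d1 - T_surf)/d1 * 1000 = (121.83 - 11.908)/418.91 * 1000 = 262.4000 deg C/km
Step 2: T_res = T_surf + grad*d2/1000 = 11.908 + 262.4000*3240.8/1000 = 862.29 deg C
T_res = 862.29 deg C


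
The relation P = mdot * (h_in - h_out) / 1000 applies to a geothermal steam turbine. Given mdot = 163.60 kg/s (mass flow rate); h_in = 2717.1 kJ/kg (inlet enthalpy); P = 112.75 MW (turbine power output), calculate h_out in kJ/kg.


h_out = h_in - P * 1000 / mdot
h_out = 2717.1 - 112.75 * 1000 / 163.60
h_out = 2027.9 kJ/kg


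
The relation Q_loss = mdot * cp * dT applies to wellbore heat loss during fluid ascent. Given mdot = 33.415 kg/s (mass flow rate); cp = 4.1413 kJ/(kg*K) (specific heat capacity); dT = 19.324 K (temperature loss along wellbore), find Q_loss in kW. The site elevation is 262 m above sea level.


Q_loss = mdot * cp * dT
Q_loss = 33.415 * 4.1413 * 19.324
Q_loss = 2674.1 kW


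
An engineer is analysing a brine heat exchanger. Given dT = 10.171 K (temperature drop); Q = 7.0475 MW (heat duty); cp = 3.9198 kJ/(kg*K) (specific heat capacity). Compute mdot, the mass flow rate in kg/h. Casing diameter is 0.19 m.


mdot = Q * 1000 / (cp * dT)
mdot = 7.0475 * 1000 / (3.9198 * 10.171)
mdot = 176.7696 kg/s
Convert: 176.7696 kg/s * 3600.0 = 6.3637e+05 kg/h
mdot = 6.3637e+05 kg/h


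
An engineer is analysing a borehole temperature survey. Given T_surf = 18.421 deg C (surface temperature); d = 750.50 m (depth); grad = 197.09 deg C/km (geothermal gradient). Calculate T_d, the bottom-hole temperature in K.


T_d = T_surf + grad * d / 1000
T_d = 18.421 + 197.09 * 750.50 / 1000
T_d = 166.3370 deg C
Convert to K: 166.3370 + 273.15 = 439.49 K
T_d = 439.49 K


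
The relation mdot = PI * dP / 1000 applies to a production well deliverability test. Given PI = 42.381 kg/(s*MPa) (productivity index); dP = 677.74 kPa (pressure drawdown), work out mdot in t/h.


mdot = PI * dP / 1000
mdot = 42.381 * 677.74 / 1000
mdot = 28.72330 kg/s
Convert: 28.72330 kg/s * 3.6 = 103.40 t/h
mdot = 103.40 t/h


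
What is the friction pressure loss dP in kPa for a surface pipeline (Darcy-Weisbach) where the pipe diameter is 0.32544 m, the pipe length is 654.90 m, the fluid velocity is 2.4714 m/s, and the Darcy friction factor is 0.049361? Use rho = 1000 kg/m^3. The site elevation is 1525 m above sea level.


dP = f * (L/D) * (rho*vel^2/2) / 1000
dP = 0.049361 * (654.90/0.32544) * (1000*2.4714^2/2) / 1000
dP = 303.35 kPa


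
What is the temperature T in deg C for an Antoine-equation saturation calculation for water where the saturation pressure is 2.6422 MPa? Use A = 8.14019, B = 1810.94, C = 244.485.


T = B / (A - log10(P_sat * 760 / 0.101325)) - C
T = 1810.94 / (8.14019 - log10(2.6422 * 760 / 0.101325)) - 244.485
T = 226.73 deg C


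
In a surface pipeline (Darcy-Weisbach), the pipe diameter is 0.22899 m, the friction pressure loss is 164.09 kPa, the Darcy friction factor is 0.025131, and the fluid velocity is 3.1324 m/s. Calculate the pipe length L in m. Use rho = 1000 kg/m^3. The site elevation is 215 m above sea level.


L = dP*1000*D / (f*rho*vel^2/2)
L = 164.09*1000*0.22899 / (0.025131*1000*3.1324^2/2)
L = 304.76 m


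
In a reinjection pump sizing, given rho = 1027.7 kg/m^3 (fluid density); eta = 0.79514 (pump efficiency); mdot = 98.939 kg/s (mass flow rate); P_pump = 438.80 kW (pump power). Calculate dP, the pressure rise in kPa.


dP = P_pump * rho * eta / mdot
dP = 438.80 * 1027.7 * 0.79514 / 98.939
dP = 3624.2 kPa


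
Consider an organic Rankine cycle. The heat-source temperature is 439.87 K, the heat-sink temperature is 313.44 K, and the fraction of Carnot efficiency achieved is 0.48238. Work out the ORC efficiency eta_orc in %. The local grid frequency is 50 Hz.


eta_orc = (1 - Tc/Th) * f * 100
eta_orc = (1 - 313.44/439.87) * 0.48238 * 100
eta_orc = 13.865 %


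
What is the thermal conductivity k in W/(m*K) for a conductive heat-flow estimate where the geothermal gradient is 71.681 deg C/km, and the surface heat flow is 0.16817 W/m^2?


k = q * 1000 / grad
k = 0.16817 * 1000 / 71.681
k = 2.3461 W/(m*K)


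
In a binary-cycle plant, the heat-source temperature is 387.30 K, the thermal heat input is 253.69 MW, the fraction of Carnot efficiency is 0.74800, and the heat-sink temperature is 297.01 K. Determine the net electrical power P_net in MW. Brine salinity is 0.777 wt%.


Step 1: eta = (1 - Tc/Th)*f = (1 - 297.01/387.3)*0.748 = 0.1743788
Step 2: P_net = eta * Q_in = 0.1743788 * 253.69 = 44.238 MW
P_net = 44.238 MW


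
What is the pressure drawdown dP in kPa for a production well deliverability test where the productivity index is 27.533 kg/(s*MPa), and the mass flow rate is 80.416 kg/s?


dP = mdot * 1000 / PI
dP = 80.416 * 1000 / 27.533
dP = 2920.7 kPa


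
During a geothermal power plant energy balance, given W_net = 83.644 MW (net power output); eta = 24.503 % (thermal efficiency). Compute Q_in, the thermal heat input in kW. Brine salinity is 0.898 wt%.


Q_in = W_net / (eta / 100)
Q_in = 83.644 / (24.503 / 100)
Q_in = 341.3623 MW
Convert: 341.3623 MW * 1000.0 = 3.4136e+05 kW
Q_in = 3.4136e+05 kW


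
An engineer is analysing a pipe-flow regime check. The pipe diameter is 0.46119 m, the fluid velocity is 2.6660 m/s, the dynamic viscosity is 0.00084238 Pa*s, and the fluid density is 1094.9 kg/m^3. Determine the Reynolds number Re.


Re = rho * vel * D / mu
Re = 1094.9 * 2.6660 * 0.46119 / 0.00084238
Re = 1.5981e+06


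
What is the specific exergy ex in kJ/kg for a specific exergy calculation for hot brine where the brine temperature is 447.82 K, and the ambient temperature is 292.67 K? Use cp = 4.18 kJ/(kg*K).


ex = cp * ((T_b - T_0) - T_0 * ln(T_b/T_0))
ex = 4.18 * ((447.82 - 292.67) - 292.67 * ln(447.82/292.67))
ex = 128.18 kJ/kg


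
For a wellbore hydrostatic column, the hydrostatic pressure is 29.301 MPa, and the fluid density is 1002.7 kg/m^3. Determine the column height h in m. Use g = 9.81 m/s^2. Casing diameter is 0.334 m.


h = P * 1e6 / (g * rho)
h = 29.301 * 1e6 / (9.81 * 1002.7)
h = 2978.8 m


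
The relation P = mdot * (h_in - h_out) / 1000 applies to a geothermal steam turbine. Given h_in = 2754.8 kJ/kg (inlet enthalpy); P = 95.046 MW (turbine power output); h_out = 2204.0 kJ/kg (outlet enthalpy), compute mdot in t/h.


mdot = P * 1000 / (h_in - h_out)
mdot = 95.046 * 1000 / (2754.8 - 2204.0)
mdot = 172.5599 kg/s
Convert: 172.5599 kg/s * 3.6 = 621.22 t/h
mdot = 621.22 t/h


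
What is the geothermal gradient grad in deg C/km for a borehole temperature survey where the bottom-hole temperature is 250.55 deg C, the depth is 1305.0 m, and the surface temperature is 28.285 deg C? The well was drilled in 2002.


grad = (T_d - T_surf) / d * 1000
grad = (250.55 - 28.285) / 1305.0 * 1000
grad = 170.32 deg C/km


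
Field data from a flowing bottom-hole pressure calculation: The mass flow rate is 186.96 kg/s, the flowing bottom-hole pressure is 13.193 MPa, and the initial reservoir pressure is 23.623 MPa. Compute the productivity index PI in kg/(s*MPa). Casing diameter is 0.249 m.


PI = mdot / (P_i - P_wf)
PI = 186.96 / (23.623 - 13.193)
PI = 17.925 kg/(s*MPa)


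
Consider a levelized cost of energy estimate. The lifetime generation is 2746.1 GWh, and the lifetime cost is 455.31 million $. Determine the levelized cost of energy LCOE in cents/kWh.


LCOE = C_tot / E_tot * 100
LCOE = 455.31 / 2746.1 * 100
LCOE = 16.580 cents/kWh


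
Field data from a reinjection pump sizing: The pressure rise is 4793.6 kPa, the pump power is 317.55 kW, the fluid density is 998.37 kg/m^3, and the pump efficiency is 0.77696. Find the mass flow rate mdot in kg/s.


mdot = P_pump * rho * eta / dP
mdot = 317.55 * 998.37 * 0.77696 / 4793.6
mdot = 51.385 kg/s


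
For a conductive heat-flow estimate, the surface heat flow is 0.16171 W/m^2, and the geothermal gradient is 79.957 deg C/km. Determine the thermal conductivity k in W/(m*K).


k = q * 1000 / grad
k = 0.16171 * 1000 / 79.957
k = 2.0225 W/(m*K)


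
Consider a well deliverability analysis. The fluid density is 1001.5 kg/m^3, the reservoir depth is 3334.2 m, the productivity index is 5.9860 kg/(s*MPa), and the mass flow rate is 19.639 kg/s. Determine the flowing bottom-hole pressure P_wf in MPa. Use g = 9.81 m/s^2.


Step 1: P_i = rho*g*h/1e6 = 1001.5*9.81*3334.2/1e6 = 32.75756 MPa
Step 2: P_wf = P_i - mdot/PI = 32.75756 - 19.639/5.986 = 29.477 MPa
P_wf = 29.477 MPa


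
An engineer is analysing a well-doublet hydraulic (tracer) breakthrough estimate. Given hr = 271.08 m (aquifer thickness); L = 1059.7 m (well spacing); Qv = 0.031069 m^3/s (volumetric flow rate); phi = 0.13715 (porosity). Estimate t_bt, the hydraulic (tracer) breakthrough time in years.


t_bt = pi * hr * phi * L^2 / (3 * Qv) / (365.25*86400)
t_bt = pi * 271.08 * 0.13715 * 1059.7^2 / (3 * 0.031069) / (365.25*86400)
t_bt = 44.592 years


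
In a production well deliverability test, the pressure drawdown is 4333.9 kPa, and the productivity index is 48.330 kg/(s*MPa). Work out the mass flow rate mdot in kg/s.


mdot = PI * dP / 1000
mdot = 48.330 * 4333.9 / 1000
mdot = 209.46 kg/s


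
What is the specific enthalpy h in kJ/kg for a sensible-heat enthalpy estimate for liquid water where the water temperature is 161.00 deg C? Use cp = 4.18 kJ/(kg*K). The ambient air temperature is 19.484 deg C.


h = cp * T
h = 4.18 * 161.00
h = 672.98 kJ/kg


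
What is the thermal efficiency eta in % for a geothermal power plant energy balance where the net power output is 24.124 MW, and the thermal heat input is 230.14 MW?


eta = W_net / Q_in * 100
eta = 24.124 / 230.14 * 100
eta = 10.482 %


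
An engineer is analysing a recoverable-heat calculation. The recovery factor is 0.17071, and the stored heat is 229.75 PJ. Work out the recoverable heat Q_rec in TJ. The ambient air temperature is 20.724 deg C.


Q_rec = Q_s * RF
Q_rec = 229.75 * 0.17071
Q_rec = 39.22062 PJ
Convert: 39.22062 PJ * 1000.0 = 39221 TJ
Q_rec = 39221 TJ


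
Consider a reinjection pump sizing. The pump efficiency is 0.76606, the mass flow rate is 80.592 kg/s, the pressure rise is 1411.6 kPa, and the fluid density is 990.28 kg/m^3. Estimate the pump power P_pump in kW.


P_pump = mdot * dP / (rho * eta)
P_pump = 80.592 * 1411.6 / (990.28 * 0.76606)
P_pump = 149.96 kW


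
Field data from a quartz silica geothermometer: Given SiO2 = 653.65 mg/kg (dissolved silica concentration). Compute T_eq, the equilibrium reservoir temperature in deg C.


T_eq = 1309 / (5.19 - log10(SiO2)) - 273.15
T_eq = 1309 / (5.19 - log10(653.65)) - 273.15
T_eq = 278.09 deg C


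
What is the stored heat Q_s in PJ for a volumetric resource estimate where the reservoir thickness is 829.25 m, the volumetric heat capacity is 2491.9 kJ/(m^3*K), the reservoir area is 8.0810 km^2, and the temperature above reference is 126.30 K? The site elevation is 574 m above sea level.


Step 1: Vr = A*1e6*hr = 8.081*1e6*829.25 = 6.701169e+09 m^3
Step 2: Q_s = Vr*rhoc*dT/1e12 = 6.701169e+09*2491.9*126.3/1e12 = 2109.0 PJ
Q_s = 2109.0 PJ


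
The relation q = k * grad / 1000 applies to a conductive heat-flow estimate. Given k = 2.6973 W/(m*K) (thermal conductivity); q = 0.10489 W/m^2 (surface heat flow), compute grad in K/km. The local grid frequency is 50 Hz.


grad = q * 1000 / k
grad = 0.10489 * 1000 / 2.6973
grad = 38.88704 deg C/km
Convert: 38.88704 deg C/km * 1.0 = 38.887 K/km
grad = 38.887 K/km


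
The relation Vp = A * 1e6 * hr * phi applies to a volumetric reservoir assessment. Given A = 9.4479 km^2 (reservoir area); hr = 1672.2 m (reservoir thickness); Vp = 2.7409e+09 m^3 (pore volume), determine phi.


phi = Vp / (A * 1e6 * hr)
phi = 2.7409e+09 / (9.4479 * 1e6 * 1672.2)
phi = 0.17349


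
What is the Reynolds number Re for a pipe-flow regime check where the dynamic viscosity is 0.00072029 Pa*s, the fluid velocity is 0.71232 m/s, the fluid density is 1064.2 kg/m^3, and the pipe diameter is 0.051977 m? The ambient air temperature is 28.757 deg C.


Re = rho * vel * D / mu
Re = 1064.2 * 0.71232 * 0.051977 / 0.00072029
Re = 54702


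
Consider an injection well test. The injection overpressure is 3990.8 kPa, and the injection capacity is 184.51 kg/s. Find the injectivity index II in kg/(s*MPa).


II = mdot * 1000 / dP
II = 184.51 * 1000 / 3990.8
II = 46.234 kg/(s*MPa)


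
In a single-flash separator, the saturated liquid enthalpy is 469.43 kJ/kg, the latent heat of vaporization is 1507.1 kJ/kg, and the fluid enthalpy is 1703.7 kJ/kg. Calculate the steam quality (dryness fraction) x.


x = (h - hf) / hfg
x = (1703.7 - 469.43) / 1507.1
x = 0.81897


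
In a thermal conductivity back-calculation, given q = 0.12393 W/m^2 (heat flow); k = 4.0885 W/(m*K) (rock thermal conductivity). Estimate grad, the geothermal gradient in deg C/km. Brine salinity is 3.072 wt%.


grad = q / k * 1000
grad = 0.12393 / 4.0885 * 1000
grad = 30.312 deg C/km


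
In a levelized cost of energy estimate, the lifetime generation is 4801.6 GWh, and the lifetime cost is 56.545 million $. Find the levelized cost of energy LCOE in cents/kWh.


LCOE = C_tot / E_tot * 100
LCOE = 56.545 / 4801.6 * 100
LCOE = 1.1776 cents/kWh


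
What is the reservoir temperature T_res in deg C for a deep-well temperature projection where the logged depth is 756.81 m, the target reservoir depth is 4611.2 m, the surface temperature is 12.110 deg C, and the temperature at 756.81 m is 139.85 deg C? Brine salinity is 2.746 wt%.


Step 1: grad = (T_d1 - T_surf)/d1 * 1000 = (139.85 - 12.11)/756.81 * 1000 = 168.7874 deg C/km
Step 2: T_res = T_surf + grad*d2/1000 = 12.11 + 168.7874*4611.2/1000 = 790.42 deg C
T_res = 790.42 deg C


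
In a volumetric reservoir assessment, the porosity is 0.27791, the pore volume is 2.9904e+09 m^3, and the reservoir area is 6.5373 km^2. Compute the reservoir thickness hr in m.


hr = Vp / (A * 1e6 * phi)
hr = 2.9904e+09 / (6.5373 * 1e6 * 0.27791)
hr = 1646.0 m


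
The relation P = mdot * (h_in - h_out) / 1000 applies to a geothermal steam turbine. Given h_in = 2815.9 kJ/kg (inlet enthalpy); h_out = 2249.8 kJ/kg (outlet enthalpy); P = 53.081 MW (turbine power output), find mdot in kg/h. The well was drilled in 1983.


mdot = P * 1000 / (h_in - h_out)
mdot = 53.081 * 1000 / (2815.9 - 2249.8)
mdot = 93.76612 kg/s
Convert: 93.76612 kg/s * 3600.0 = 3.3756e+05 kg/h
mdot = 3.3756e+05 kg/h


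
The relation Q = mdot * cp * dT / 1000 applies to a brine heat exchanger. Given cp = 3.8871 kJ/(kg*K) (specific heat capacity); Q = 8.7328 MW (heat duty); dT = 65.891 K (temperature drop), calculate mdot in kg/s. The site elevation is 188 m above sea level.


mdot = Q * 1000 / (cp * dT)
mdot = 8.7328 * 1000 / (3.8871 * 65.891)
mdot = 34.096 kg/s


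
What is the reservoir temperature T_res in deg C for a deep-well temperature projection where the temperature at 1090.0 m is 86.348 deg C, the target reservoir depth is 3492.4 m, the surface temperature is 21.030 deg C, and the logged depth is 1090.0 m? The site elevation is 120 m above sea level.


Step 1: grad = (T_d1 - T_surf)/d1 * 1000 = (86.348 - 21.03)/1090.0 * 1000 = 59.92477 deg C/km
Step 2: T_res = T_surf + grad*d2/1000 = 21.03 + 59.92477*3492.4/1000 = 230.31 deg C
T_res = 230.31 deg C


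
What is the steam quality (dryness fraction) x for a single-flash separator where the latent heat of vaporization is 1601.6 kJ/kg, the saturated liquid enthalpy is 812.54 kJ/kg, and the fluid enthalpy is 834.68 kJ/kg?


x = (h - hf) / hfg
x = (834.68 - 812.54) / 1601.6
x = 0.013824


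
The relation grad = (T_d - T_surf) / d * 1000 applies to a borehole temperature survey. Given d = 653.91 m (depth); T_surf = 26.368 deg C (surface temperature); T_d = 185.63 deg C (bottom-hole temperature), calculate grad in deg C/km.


grad = (T_d - T_surf) / d * 1000
grad = (185.63 - 26.368) / 653.91 * 1000
grad = 243.55 deg C/km


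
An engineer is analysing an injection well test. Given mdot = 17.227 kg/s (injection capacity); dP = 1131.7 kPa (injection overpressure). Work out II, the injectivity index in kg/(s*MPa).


II = mdot * 1000 / dP
II = 17.227 * 1000 / 1131.7
II = 15.222 kg/(s*MPa)


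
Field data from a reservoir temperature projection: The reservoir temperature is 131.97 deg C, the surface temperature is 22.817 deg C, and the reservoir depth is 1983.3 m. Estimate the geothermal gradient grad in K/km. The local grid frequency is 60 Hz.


grad = (T_res - T_surf) / d * 1000
grad = (131.97 - 22.817) / 1983.3 * 1000
grad = 55.03605 deg C/km
Convert: 55.03605 deg C/km * 1.0 = 55.036 K/km
grad = 55.036 K/km


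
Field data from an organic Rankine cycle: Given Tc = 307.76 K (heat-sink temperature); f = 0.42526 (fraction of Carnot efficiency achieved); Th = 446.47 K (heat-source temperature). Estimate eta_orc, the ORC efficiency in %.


eta_orc = (1 - Tc/Th) * f * 100
eta_orc = (1 - 307.76/446.47) * 0.42526 * 100
eta_orc = 13.212 %


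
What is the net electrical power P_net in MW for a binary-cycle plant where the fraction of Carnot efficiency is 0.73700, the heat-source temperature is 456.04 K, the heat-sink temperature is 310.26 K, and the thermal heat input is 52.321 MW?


Step 1: eta = (1 - Tc/Th)*f = (1 - 310.26/456.04)*0.737 = 0.2355931
Step 2: P_net = eta * Q_in = 0.2355931 * 52.321 = 12.326 MW
P_net = 12.326 MW


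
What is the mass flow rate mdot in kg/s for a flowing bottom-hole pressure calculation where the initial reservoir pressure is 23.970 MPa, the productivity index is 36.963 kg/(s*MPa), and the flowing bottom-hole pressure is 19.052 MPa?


mdot = (P_i - P_wf) * PI
mdot = (23.970 - 19.052) * 36.963
mdot = 181.78 kg/s
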